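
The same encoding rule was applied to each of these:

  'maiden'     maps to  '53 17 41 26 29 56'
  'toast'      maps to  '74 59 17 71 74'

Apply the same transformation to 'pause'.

62 17 77 71 29

m(#13)→53 and a(#1)→17: differences scale by 3, so n = 3·pos + 14. Each letter becomes 3×(its alphabet position, a=1..z=26) + 14.
Applying it to pause: p=16→62, a=1→17, u=21→77, s=19→71, e=5→29.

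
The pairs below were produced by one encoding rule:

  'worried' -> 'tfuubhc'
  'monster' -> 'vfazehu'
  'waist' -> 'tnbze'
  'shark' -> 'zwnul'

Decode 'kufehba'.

protein

Each letter's alphabet position (a=0..z=25) is mapped through 5·x+13 mod 26 — an affine cipher.
Reversing it on kufehba: k(10)→21·(10−13)≡15=p; u(20)→21·(20−13)≡17=r; f(5)→21·(5−13)≡14=o; e(4)→21·(4−13)≡19=t; h(7)→21·(7−13)≡4=e; b(1)→21·(1−13)≡8=i; a(0)→21·(0−13)≡13=n (all mod 26).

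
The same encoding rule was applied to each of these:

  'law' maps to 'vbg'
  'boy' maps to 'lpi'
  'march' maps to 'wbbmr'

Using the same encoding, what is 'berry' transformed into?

lfbbi

The rule splits by letter class: vowels +1, consonants +10.
For berry: b(cons)+10=l, e(vowel)+1=f, r(cons)+10=b, r(cons)+10=b, y(cons)+10=i.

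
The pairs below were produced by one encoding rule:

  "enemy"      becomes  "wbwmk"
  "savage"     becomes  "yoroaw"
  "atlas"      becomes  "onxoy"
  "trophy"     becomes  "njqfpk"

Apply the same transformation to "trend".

njwbh

e(4)→w(22) and n(13)→b(1) fit y≡15x+14 (mod 26); the inverse of 15 mod 26 is 7. Treating letters as 0–25, the rule is x ↦ 15x + 14 (mod 26).
On trend: t(19)→15·19+14≡13=n; r(17)→15·17+14≡9=j; e(4)→15·4+14≡22=w; n(13)→15·13+14≡1=b; d(3)→15·3+14≡7=h (all mod 26).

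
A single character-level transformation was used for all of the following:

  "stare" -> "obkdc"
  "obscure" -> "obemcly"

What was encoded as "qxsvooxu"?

kneeling

The output letters match the input read backwards, each shifted +10: stare reversed is erats. Read the word backwards and shift each letter +10.
Undoing it on qxsvooxu: shift back: q−10=g, x−10=n, s−10=i, v−10=l, o−10=e, o−10=e, x−10=n, u−10=k → gnileenk; then reverse → kneeling.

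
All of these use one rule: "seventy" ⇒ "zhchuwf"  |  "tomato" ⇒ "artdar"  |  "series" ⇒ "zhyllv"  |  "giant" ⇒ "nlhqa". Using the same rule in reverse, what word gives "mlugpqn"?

Shifts by position in seventy: pos 0: s→z (+7), pos 1: e→h (+3), pos 2: v→c (+7), pos 3: e→h (+3) — repeating every 2. A repeating key of period 2 is used — shifts +7, +3 over and over.
Decoding mlugpqn: m−7=f, l−3=i, u−7=n, g−3=d, p−7=i, q−3=n, n−7=g.

finding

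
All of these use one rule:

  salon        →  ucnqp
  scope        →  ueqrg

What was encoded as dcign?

Compare letters: s→u is +2, a→c is +2, l→n is +2 — a constant shift. Every letter moves 2 places later in the alphabet, wrapping around z→a.
Undoing it on dcign: d−2=b, c−2=a, i−2=g, g−2=e, n−2=l.

bagel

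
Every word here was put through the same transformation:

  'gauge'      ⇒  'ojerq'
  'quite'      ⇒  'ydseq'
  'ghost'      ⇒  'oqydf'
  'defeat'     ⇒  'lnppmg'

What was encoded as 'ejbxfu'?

warmth

In gauge: g→o is +8, a→j is +9, u→e is +10, g→r is +11 — the shift increases by 1 each position. Each letter shifts forward by (position + 8), i.e. 8, 9, 10, … — the shift grows by one for each successive letter.
Decoding ejbxfu: e−8=w, j−9=a, b−10=r, x−11=m, f−12=t, u−13=h.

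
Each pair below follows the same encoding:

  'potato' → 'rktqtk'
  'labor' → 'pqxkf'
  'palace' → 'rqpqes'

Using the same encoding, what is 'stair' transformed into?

p(15)→r(17) and o(14)→k(10) fit y≡7x+16 (mod 26); the inverse of 7 mod 26 is 15. Treating letters as 0–25, the rule is x ↦ 7x + 16 (mod 26).
Applying it to stair: s(18)→7·18+16≡12=m; t(19)→7·19+16≡19=t; a(0)→7·0+16≡16=q; i(8)→7·8+16≡20=u; r(17)→7·17+16≡5=f (all mod 26).

mtquf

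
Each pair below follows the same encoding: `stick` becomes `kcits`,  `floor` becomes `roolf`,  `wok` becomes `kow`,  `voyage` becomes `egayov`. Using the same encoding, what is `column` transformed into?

nmuloc

The output letters match the input read backwards: stick reversed is kcits. It's just the letters in reverse order.
Applying it to column: reverse → nmuloc.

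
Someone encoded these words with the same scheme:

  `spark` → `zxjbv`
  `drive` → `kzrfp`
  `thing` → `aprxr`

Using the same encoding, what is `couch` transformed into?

Each letter shifts forward by (position + 7), i.e. 7, 8, 9, … — the shift grows by one for each successive letter.
For couch: c+7=j, o+8=w, u+9=d, c+10=m, h+11=s.

jwdms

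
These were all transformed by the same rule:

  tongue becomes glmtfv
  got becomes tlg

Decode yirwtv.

Each pair mirrors across the alphabet (t↔g, o↔l, n↔m): positions sum to 25. This is the alphabet-reversal cipher (Atbash): a becomes z, b becomes y, etc.
Reversing it on yirwtv: y↔b, i↔r, r↔i, w↔d, t↔g, v↔e.

bridge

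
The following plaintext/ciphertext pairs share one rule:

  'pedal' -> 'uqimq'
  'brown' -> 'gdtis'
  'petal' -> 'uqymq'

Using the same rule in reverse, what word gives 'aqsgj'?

venue

Shifts by position in pedal: pos 0: p→u (+5), pos 1: e→q (+12), pos 2: d→i (+5), pos 3: a→m (+12) — repeating every 2. A repeating key of period 2 is used — shifts +5, +12 over and over.
Decoding aqsgj: a−5=v, q−12=e, s−5=n, g−12=u, j−5=e.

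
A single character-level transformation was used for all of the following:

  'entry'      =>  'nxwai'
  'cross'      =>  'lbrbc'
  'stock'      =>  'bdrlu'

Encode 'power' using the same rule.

yyznb

Shifts by position in entry: pos 0: e→n (+9), pos 1: n→x (+10), pos 2: t→w (+3), pos 3: r→a (+9), pos 4: y→i (+10) — repeating every 3. The shifts repeat in a cycle of length 3: positions 0,1,… shift by +9, +10, +3, then the pattern repeats.
For power: p+9=y, o+10=y, w+3=z, e+9=n, r+10=b.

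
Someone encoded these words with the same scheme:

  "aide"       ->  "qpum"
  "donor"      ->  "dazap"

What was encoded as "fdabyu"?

The word is reversed, then every letter is shifted forward by 12.
Decoding fdabyu: shift back: f−12=t, d−12=r, a−12=o, b−12=p, y−12=m, u−12=i → tropmi; then reverse → import.

import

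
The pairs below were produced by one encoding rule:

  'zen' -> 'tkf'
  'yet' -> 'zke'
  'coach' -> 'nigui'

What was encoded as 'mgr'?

Two steps: reverse the string, then apply a Caesar shift of +6.
Undoing it on mgr: shift back: m−6=g, g−6=a, r−6=l → gal; then reverse → lag.

lag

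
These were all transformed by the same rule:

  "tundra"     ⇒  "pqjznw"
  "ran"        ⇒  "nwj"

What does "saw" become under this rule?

ows

Compare letters: t→p is +22, u→q is +22, n→j is +22 — a constant shift. It's a constant shift of +22 (ROT22).
Applying it to saw: s+22=o, a+22=w, w+22=s.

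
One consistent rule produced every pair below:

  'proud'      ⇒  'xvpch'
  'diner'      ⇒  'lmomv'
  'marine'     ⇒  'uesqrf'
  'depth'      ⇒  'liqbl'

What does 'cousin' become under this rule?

Shifts by position in proud: pos 0: p→x (+8), pos 1: r→v (+4), pos 2: o→p (+1), pos 3: u→c (+8), pos 4: d→h (+4) — repeating every 3. A repeating key of period 3 is used — shifts +8, +4, +1 over and over.
On cousin: c+8=k, o+4=s, u+1=v, s+8=a, i+4=m, n+1=o.

ksvamo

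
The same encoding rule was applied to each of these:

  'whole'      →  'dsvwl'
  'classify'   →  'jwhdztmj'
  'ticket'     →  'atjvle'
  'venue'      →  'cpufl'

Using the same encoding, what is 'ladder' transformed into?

slkolc

The shifts repeat in a cycle of length 2: positions 0,1,… shift by +7, +11, then the pattern repeats.
Applying it to ladder: l+7=s, a+11=l, d+7=k, d+11=o, e+7=l, r+11=c.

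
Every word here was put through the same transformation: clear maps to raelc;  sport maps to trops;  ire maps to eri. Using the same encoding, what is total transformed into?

latot

The word is simply reversed.
On total: reverse → latot.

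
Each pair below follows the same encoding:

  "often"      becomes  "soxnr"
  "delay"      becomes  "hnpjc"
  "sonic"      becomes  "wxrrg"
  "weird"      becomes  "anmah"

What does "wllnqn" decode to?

The shifts repeat in a cycle of length 2: positions 0,1,… shift by +4, +9, then the pattern repeats.
Decoding wllnqn: w−4=s, l−9=c, l−4=h, n−9=e, q−4=m, n−9=e.

scheme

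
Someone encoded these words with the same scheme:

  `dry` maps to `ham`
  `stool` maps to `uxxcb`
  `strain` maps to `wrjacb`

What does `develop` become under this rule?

The output letters match the input read backwards, each shifted +9: dry reversed is yrd. Read the word backwards and shift each letter +9.
On develop: reverse → poleved; then shift: p+9=y, o+9=x, l+9=u, e+9=n, v+9=e, e+9=n, d+9=m.

yxunenm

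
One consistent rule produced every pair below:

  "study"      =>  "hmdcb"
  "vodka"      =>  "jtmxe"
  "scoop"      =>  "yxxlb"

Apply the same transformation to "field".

Two steps: reverse the string, then apply a Caesar shift of +9.
On field: reverse → dleif; then shift: d+9=m, l+9=u, e+9=n, i+9=r, f+9=o.

munro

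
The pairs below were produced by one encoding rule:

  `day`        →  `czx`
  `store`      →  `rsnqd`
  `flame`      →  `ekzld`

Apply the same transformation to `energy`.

Compare letters: d→c is +25, a→z is +25, y→x is +25 — a constant shift. This is a Caesar cipher with shift 25.
For energy: e+25=d, n+25=m, e+25=d, r+25=q, g+25=f, y+25=x.

dmdqfx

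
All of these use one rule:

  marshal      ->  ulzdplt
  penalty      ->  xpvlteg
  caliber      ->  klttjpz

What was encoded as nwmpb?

A repeating key of period 2 is used — shifts +8, +11 over and over.
Decoding nwmpb: n−8=f, w−11=l, m−8=e, p−11=e, b−8=t.

fleet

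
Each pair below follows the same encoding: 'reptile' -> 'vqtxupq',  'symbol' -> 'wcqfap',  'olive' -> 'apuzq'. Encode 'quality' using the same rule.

ugmpuxc

The shift depends on letter class: consonant r→v is +4, but vowel e→q is +12. Two shifts are in play — +12 for a/e/i/o/u, +4 for every other letter.
For quality: q(cons)+4=u, u(vowel)+12=g, a(vowel)+12=m, l(cons)+4=p, i(vowel)+12=u, t(cons)+4=x, y(cons)+4=c.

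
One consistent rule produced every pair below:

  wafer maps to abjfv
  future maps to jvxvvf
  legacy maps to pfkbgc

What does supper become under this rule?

The rule splits by letter class: vowels +1, consonants +4.
Applying it to supper: s(cons)+4=w, u(vowel)+1=v, p(cons)+4=t, p(cons)+4=t, e(vowel)+1=f, r(cons)+4=v.

wvttfv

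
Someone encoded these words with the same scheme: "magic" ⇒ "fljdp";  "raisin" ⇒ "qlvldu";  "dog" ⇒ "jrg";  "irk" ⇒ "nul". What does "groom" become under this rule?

prruj

The output letters match the input read backwards, each shifted +3: magic reversed is cigam. Read the word backwards and shift each letter +3.
Applying it to groom: reverse → moorg; then shift: m+3=p, o+3=r, o+3=r, r+3=u, g+3=j.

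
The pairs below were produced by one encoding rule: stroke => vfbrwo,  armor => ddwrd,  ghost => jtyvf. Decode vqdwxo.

Shifts by position in stroke: pos 0: s→v (+3), pos 1: t→f (+12), pos 2: r→b (+10), pos 3: o→r (+3), pos 4: k→w (+12), pos 5: e→o (+10) — repeating every 3. A repeating key of period 3 is used — shifts +3, +12, +10 over and over.
Reversing it on vqdwxo: v−3=s, q−12=e, d−10=t, w−3=t, x−12=l, o−10=e.

settle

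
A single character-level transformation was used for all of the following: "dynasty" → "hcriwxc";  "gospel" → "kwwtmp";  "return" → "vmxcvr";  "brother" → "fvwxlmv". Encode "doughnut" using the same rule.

hwcklrcx

The shift depends on letter class: consonant d→h is +4, but vowel a→i is +8. The rule splits by letter class: vowels +8, consonants +4.
For doughnut: d(cons)+4=h, o(vowel)+8=w, u(vowel)+8=c, g(cons)+4=k, h(cons)+4=l, n(cons)+4=r, u(vowel)+8=c, t(cons)+4=x.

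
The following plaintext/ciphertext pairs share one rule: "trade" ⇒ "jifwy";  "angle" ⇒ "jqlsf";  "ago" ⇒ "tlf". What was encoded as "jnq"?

lie

The output letters match the input read backwards, each shifted +5: trade reversed is edart. Two steps: reverse the string, then apply a Caesar shift of +5.
Reversing it on jnq: shift back: j−5=e, n−5=i, q−5=l → eil; then reverse → lie.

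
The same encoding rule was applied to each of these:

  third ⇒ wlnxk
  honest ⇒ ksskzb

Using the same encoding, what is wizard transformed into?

zmegyl

In third: t→w is +3, h→l is +4, i→n is +5, r→x is +6 — the shift increases by 1 each position. The shift increases by 1 at each position, starting from +3: 3, 4, 5, ….
Applying it to wizard: w+3=z, i+4=m, z+5=e, a+6=g, r+7=y, d+8=l.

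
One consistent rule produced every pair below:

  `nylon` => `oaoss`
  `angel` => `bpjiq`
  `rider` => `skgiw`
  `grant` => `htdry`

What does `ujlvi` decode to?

In nylon: n→o is +1, y→a is +2, l→o is +3, o→s is +4 — the shift increases by 1 each position. The shift increases by 1 at each position, starting from +1: 1, 2, 3, ….
Reversing it on ujlvi: u−1=t, j−2=h, l−3=i, v−4=r, i−5=d.

third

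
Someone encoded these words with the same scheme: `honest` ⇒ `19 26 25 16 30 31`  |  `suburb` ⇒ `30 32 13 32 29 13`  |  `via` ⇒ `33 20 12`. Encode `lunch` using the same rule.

Letters become their 1-based position plus 11 (so a→12, b→13, …).
On lunch: l=12→23, u=21→32, n=14→25, c=3→14, h=8→19.

23 32 25 14 19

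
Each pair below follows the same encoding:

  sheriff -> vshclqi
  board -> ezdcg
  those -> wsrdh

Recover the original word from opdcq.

learn

Shifts by position in sheriff: pos 0: s→v (+3), pos 1: h→s (+11), pos 2: e→h (+3), pos 3: r→c (+11) — repeating every 2. A repeating key of period 2 is used — shifts +3, +11 over and over.
Reversing it on opdcq: o−3=l, p−11=e, d−3=a, c−11=r, q−3=n.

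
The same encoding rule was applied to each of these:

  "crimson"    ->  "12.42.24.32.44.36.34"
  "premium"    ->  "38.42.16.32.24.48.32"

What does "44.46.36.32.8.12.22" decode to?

stomach

Each letter becomes 2×(its alphabet position, a=1..z=26) + 6.
Decoding 44.46.36.32.8.12.22: 44→(44−6)÷2=19=s, 46→(46−6)÷2=20=t, 36→(36−6)÷2=15=o, 32→(32−6)÷2=13=m, 8→(8−6)÷2=1=a, 12→(12−6)÷2=3=c, 22→(22−6)÷2=8=h.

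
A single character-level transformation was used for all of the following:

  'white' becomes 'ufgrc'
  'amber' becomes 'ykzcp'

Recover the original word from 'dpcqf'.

fresh

This is a Caesar cipher with shift 24.
Decoding dpcqf: d−24=f, p−24=r, c−24=e, q−24=s, f−24=h.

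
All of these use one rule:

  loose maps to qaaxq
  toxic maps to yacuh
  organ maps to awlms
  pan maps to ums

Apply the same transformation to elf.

qqk

The rule splits by letter class: vowels +12, consonants +5.
Applying it to elf: e(vowel)+12=q, l(cons)+5=q, f(cons)+5=k.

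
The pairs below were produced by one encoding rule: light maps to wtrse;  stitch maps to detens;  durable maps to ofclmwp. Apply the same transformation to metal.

This is a Caesar cipher with shift 11.
For metal: m+11=x, e+11=p, t+11=e, a+11=l, l+11=w.

xpelw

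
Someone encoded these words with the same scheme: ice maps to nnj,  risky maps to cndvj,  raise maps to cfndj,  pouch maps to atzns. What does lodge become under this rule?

wtorj

The shift depends on letter class: consonant c→n is +11, but vowel i→n is +5. Vowels shift forward by 5 and consonants shift forward by 11.
Applying it to lodge: l(cons)+11=w, o(vowel)+5=t, d(cons)+11=o, g(cons)+11=r, e(vowel)+5=j.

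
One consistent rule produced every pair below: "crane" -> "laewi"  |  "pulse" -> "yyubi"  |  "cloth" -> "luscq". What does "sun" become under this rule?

The rule splits by letter class: vowels +4, consonants +9.
For sun: s(cons)+9=b, u(vowel)+4=y, n(cons)+9=w.

byw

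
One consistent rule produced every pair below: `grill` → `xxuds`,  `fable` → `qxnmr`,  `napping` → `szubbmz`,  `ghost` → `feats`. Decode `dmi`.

war

The output letters match the input read backwards, each shifted +12: grill reversed is llirg. Two steps: reverse the string, then apply a Caesar shift of +12.
Decoding dmi: shift back: d−12=r, m−12=a, i−12=w → raw; then reverse → war.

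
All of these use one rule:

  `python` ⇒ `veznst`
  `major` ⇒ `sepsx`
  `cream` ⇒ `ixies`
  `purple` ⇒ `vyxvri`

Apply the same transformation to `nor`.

tsx

The shift depends on letter class: consonant p→v is +6, but vowel o→s is +4. The rule splits by letter class: vowels +4, consonants +6.
Applying it to nor: n(cons)+6=t, o(vowel)+4=s, r(cons)+6=x.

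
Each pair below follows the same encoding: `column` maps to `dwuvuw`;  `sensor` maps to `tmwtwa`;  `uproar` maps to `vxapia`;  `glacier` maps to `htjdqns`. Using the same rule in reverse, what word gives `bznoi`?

The shifts repeat in a cycle of length 3: positions 0,1,… shift by +1, +8, +9, then the pattern repeats.
Decoding bznoi: b−1=a, z−8=r, n−9=e, o−1=n, i−8=a.

arena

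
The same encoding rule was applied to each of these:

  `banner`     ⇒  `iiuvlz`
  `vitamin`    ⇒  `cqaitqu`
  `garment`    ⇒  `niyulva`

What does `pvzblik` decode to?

instead

Shifts by position in banner: pos 0: b→i (+7), pos 1: a→i (+8), pos 2: n→u (+7), pos 3: n→v (+8) — repeating every 2. The shifts repeat in a cycle of length 2: positions 0,1,… shift by +7, +8, then the pattern repeats.
Undoing it on pvzblik: p−7=i, v−8=n, z−7=s, b−8=t, l−7=e, i−8=a, k−7=d.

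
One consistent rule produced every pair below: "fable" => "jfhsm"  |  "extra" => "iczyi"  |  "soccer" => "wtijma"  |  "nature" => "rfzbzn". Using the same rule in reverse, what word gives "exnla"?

In fable: f→j is +4, a→f is +5, b→h is +6, l→s is +7 — the shift increases by 1 each position. Each letter shifts forward by (position + 4), i.e. 4, 5, 6, … — the shift grows by one for each successive letter.
Reversing it on exnla: e−4=a, x−5=s, n−6=h, l−7=e, a−8=s.

ashes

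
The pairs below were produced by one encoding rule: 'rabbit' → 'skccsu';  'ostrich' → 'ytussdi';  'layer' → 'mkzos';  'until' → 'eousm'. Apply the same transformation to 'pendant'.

qooekou

The shift depends on letter class: consonant r→s is +1, but vowel a→k is +10. Two shifts are in play — +10 for a/e/i/o/u, +1 for every other letter.
Applying it to pendant: p(cons)+1=q, e(vowel)+10=o, n(cons)+1=o, d(cons)+1=e, a(vowel)+10=k, n(cons)+1=o, t(cons)+1=u.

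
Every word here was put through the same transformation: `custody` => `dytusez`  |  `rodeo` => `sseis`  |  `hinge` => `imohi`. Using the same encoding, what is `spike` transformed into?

The shift depends on letter class: consonant c→d is +1, but vowel u→y is +4. Vowels shift forward by 4 and consonants shift forward by 1.
Applying it to spike: s(cons)+1=t, p(cons)+1=q, i(vowel)+4=m, k(cons)+1=l, e(vowel)+4=i.

tqmli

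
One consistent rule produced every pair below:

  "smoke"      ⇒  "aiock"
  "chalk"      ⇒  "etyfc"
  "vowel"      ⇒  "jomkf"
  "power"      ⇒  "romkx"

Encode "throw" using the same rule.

s(18)→a(0) and m(12)→i(8) fit y≡3x+24 (mod 26); the inverse of 3 mod 26 is 9. Treating letters as 0–25, the rule is x ↦ 3x + 24 (mod 26).
On throw: t(19)→3·19+24≡3=d; h(7)→3·7+24≡19=t; r(17)→3·17+24≡23=x; o(14)→3·14+24≡14=o; w(22)→3·22+24≡12=m (all mod 26).

dtxom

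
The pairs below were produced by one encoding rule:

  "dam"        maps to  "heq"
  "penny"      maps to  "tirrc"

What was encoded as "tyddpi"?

puzzle

Compare letters: d→h is +4, a→e is +4, m→q is +4 — a constant shift. This is a Caesar cipher with shift 4.
Reversing it on tyddpi: t−4=p, y−4=u, d−4=z, d−4=z, p−4=l, i−4=e.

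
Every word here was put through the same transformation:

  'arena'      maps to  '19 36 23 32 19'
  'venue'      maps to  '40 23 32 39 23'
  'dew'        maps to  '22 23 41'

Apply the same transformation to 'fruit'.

24 36 39 27 38

a is letter #1 and maps to 19: an offset of 18. The number is (letter's place in the alphabet, a=1) + 18.
Applying it to fruit: f=6→24, r=18→36, u=21→39, i=9→27, t=20→38.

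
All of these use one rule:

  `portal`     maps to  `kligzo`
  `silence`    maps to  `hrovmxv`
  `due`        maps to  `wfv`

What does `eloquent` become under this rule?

voljfvmg

Each pair mirrors across the alphabet (p↔k, o↔l, r↔i): positions sum to 25. This is the alphabet-reversal cipher (Atbash): a becomes z, b becomes y, etc.
On eloquent: e↔v, l↔o, o↔l, q↔j, u↔f, e↔v, n↔m, t↔g.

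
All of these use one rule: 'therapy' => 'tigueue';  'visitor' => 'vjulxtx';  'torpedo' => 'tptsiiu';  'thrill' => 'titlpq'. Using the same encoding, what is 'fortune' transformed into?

In therapy: t→t is +0, h→i is +1, e→g is +2, r→u is +3 — the shift increases by 1 each position. Each letter shifts forward by its position index (0, 1, 2, …) — the shift grows by one for each successive letter.
For fortune: f+0=f, o+1=p, r+2=t, t+3=w, u+4=y, n+5=s, e+6=k.

fptwysk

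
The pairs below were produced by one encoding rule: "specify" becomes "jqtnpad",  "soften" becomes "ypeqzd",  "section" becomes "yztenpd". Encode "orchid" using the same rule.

The output letters match the input read backwards, each shifted +11: specify reversed is yficeps. The word is reversed, then every letter is shifted forward by 11.
Applying it to orchid: reverse → dihcro; then shift: d+11=o, i+11=t, h+11=s, c+11=n, r+11=c, o+11=z.

otsncz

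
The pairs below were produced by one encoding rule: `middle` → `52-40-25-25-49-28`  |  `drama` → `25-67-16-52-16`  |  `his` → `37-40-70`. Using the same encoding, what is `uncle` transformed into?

76-55-22-49-28

m(#13)→52 and i(#9)→40: differences scale by 3, so n = 3·pos + 13. The formula is n = 3×(alphabet index, a=1) + 13.
For uncle: u=21→76, n=14→55, c=3→22, l=12→49, e=5→28.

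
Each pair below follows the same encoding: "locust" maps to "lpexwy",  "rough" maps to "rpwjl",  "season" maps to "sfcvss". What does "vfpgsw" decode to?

In locust: l→l is +0, o→p is +1, c→e is +2, u→x is +3 — the shift increases by 1 each position. Each letter shifts forward by its position index (0, 1, 2, …) — the shift grows by one for each successive letter.
Reversing it on vfpgsw: v−0=v, f−1=e, p−2=n, g−3=d, s−4=o, w−5=r.

vendor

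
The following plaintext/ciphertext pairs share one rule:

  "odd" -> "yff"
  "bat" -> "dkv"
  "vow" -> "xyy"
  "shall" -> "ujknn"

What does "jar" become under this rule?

lkt

The rule splits by letter class: vowels +10, consonants +2.
On jar: j(cons)+2=l, a(vowel)+10=k, r(cons)+2=t.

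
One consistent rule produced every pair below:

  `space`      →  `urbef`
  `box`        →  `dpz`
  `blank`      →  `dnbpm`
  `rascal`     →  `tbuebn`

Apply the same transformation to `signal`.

ujipbn

The shift depends on letter class: consonant s→u is +2, but vowel a→b is +1. Two shifts are in play — +1 for a/e/i/o/u, +2 for every other letter.
On signal: s(cons)+2=u, i(vowel)+1=j, g(cons)+2=i, n(cons)+2=p, a(vowel)+1=b, l(cons)+2=n.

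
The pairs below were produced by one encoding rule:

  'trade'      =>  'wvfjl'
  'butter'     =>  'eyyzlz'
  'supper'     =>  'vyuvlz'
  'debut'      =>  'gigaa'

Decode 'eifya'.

In trade: t→w is +3, r→v is +4, a→f is +5, d→j is +6 — the shift increases by 1 each position. Letter i (0-indexed) is shifted by i+3, so successive shifts are 3, 4, 5, ….
Undoing it on eifya: e−3=b, i−4=e, f−5=a, y−6=s, a−7=t.

beast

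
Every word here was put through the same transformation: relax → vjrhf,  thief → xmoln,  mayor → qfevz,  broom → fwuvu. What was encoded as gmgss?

In relax: r→v is +4, e→j is +5, l→r is +6, a→h is +7 — the shift increases by 1 each position. Each letter shifts forward by (position + 4), i.e. 4, 5, 6, … — the shift grows by one for each successive letter.
Undoing it on gmgss: g−4=c, m−5=h, g−6=a, s−7=l, s−8=k.

chalk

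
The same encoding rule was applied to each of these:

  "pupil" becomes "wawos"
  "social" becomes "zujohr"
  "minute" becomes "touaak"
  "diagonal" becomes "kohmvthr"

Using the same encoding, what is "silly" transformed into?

zosrf

Shifts by position in pupil: pos 0: p→w (+7), pos 1: u→a (+6), pos 2: p→w (+7), pos 3: i→o (+6) — repeating every 2. It's a Vigenère-style cipher with numeric key [7,6]: position i shifts by key[i mod 2].
On silly: s+7=z, i+6=o, l+7=s, l+6=r, y+7=f.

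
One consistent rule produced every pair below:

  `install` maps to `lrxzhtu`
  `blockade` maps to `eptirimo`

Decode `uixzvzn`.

In install: i→l is +3, n→r is +4, s→x is +5, t→z is +6 — the shift increases by 1 each position. Letter i (0-indexed) is shifted by i+3, so successive shifts are 3, 4, 5, ….
Decoding uixzvzn: u−3=r, i−4=e, x−5=s, z−6=t, v−7=o, z−8=r, n−9=e.

restore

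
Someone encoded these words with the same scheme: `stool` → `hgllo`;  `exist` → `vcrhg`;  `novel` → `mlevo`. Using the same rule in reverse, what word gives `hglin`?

storm

Each pair mirrors across the alphabet (s↔h, t↔g, o↔l): positions sum to 25. Each letter is replaced by its mirror in the alphabet: a↔z, b↔y, c↔x, and so on (the Atbash cipher).
Reversing it on hglin: h↔s, g↔t, l↔o, i↔r, n↔m.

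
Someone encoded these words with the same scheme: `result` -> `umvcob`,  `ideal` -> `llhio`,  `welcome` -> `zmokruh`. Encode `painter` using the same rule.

silvwmu

A repeating key of period 2 is used — shifts +3, +8 over and over.
On painter: p+3=s, a+8=i, i+3=l, n+8=v, t+3=w, e+8=m, r+3=u.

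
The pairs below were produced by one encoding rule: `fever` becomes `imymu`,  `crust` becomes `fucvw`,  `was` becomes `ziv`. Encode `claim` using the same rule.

The shift depends on letter class: consonant f→i is +3, but vowel e→m is +8. Two shifts are in play — +8 for a/e/i/o/u, +3 for every other letter.
On claim: c(cons)+3=f, l(cons)+3=o, a(vowel)+8=i, i(vowel)+8=q, m(cons)+3=p.

foiqp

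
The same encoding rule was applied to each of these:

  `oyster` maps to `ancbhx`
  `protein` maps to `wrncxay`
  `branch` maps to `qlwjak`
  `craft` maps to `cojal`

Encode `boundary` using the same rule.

The output letters match the input read backwards, each shifted +9: oyster reversed is retsyo. Read the word backwards and shift each letter +9.
Applying it to boundary: reverse → yradnuob; then shift: y+9=h, r+9=a, a+9=j, d+9=m, n+9=w, u+9=d, o+9=x, b+9=k.

hajmwdxk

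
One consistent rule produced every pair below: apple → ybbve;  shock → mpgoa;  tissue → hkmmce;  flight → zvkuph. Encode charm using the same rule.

a(0)→y(24) and p(15)→b(1) fit y≡21x+24 (mod 26); the inverse of 21 mod 26 is 5. Each letter's alphabet position (a=0..z=25) is mapped through 21·x+24 mod 26 — an affine cipher.
On charm: c(2)→21·2+24≡14=o; h(7)→21·7+24≡15=p; a(0)→21·0+24≡24=y; r(17)→21·17+24≡17=r; m(12)→21·12+24≡16=q (all mod 26).

opyrq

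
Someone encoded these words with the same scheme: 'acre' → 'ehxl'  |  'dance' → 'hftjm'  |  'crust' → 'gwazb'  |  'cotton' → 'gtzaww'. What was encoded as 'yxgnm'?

usage

In acre: a→e is +4, c→h is +5, r→x is +6, e→l is +7 — the shift increases by 1 each position. Letter i (0-indexed) is shifted by i+4, so successive shifts are 4, 5, 6, ….
Reversing it on yxgnm: y−4=u, x−5=s, g−6=a, n−7=g, m−8=e.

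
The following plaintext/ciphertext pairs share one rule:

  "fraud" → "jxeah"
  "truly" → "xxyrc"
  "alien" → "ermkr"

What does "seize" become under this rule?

wkmfi

Shifts by position in fraud: pos 0: f→j (+4), pos 1: r→x (+6), pos 2: a→e (+4), pos 3: u→a (+6) — repeating every 2. A repeating key of period 2 is used — shifts +4, +6 over and over.
Applying it to seize: s+4=w, e+6=k, i+4=m, z+6=f, e+4=i.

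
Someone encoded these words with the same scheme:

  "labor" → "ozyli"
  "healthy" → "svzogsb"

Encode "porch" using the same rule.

Each pair mirrors across the alphabet (l↔o, a↔z, b↔y): positions sum to 25. Letters are reflected about the middle of the alphabet (position → 25−position): Atbash.
For porch: p↔k, o↔l, r↔i, c↔x, h↔s.

klixs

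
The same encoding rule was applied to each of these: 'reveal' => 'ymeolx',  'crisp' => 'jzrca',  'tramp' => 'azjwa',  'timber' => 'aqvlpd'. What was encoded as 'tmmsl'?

In reveal: r→y is +7, e→m is +8, v→e is +9, e→o is +10 — the shift increases by 1 each position. The shift increases by 1 at each position, starting from +7: 7, 8, 9, ….
Reversing it on tmmsl: t−7=m, m−8=e, m−9=d, s−10=i, l−11=a.

media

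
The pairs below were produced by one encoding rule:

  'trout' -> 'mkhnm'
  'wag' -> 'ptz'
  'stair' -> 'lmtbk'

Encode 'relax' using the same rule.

This is a Caesar cipher with shift 19.
Applying it to relax: r+19=k, e+19=x, l+19=e, a+19=t, x+19=q.

kxetq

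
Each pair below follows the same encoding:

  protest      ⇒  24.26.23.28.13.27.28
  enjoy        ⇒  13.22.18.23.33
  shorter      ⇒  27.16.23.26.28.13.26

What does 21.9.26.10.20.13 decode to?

p is letter #16 and maps to 24: an offset of 8. The number is (letter's place in the alphabet, a=1) + 8.
Reversing it on 21.9.26.10.20.13: 21→(21−8)÷1=13=m, 9→(9−8)÷1=1=a, 26→(26−8)÷1=18=r, 10→(10−8)÷1=2=b, 20→(20−8)÷1=12=l, 13→(13−8)÷1=5=e.

marble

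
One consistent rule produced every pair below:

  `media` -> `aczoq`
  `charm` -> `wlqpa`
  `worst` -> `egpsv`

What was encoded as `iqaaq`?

gamma

m(12)→a(0) and e(4)→c(2) fit y≡3x+16 (mod 26); the inverse of 3 mod 26 is 9. This is an affine cipher: with a=0,…,z=25, each position x becomes (3x+16) mod 26.
Reversing it on iqaaq: i(8)→9·(8−16)≡6=g; q(16)→9·(16−16)≡0=a; a(0)→9·(0−16)≡12=m; a(0)→9·(0−16)≡12=m; q(16)→9·(16−16)≡0=a (all mod 26).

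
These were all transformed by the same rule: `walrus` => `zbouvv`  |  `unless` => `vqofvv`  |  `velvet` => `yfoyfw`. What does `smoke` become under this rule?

Two shifts are in play — +1 for a/e/i/o/u, +3 for every other letter.
Applying it to smoke: s(cons)+3=v, m(cons)+3=p, o(vowel)+1=p, k(cons)+3=n, e(vowel)+1=f.

vppnf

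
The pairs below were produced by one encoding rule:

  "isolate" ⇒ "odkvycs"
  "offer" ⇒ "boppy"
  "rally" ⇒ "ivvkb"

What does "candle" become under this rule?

ovnxkm

The output letters match the input read backwards, each shifted +10: isolate reversed is etalosi. Two steps: reverse the string, then apply a Caesar shift of +10.
On candle: reverse → eldnac; then shift: e+10=o, l+10=v, d+10=n, n+10=x, a+10=k, c+10=m.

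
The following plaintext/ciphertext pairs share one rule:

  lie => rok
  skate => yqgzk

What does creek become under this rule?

Compare letters: l→r is +6, i→o is +6, e→k is +6 — a constant shift. It's a constant shift of +6 (ROT6).
For creek: c+6=i, r+6=x, e+6=k, e+6=k, k+6=q.

ixkkq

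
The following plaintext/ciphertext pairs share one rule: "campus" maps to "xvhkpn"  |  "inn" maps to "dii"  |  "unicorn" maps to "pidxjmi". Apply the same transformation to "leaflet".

gzvagzo

Compare letters: c→x is +21, a→v is +21, m→h is +21 — a constant shift. Each letter is shifted forward by 21 in the alphabet (a Caesar shift of +21).
Applying it to leaflet: l+21=g, e+21=z, a+21=v, f+21=a, l+21=g, e+21=z, t+21=o.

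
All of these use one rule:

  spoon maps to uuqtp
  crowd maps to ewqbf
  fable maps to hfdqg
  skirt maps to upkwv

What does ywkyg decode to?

Shifts by position in spoon: pos 0: s→u (+2), pos 1: p→u (+5), pos 2: o→q (+2), pos 3: o→t (+5) — repeating every 2. The shifts repeat in a cycle of length 2: positions 0,1,… shift by +2, +5, then the pattern repeats.
Undoing it on ywkyg: y−2=w, w−5=r, k−2=i, y−5=t, g−2=e.

write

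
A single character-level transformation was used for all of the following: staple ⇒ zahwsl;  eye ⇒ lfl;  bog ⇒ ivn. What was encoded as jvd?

Compare letters: s→z is +7, t→a is +7, a→h is +7 — a constant shift. It's a constant shift of +7 (ROT7).
Undoing it on jvd: j−7=c, v−7=o, d−7=w.

cow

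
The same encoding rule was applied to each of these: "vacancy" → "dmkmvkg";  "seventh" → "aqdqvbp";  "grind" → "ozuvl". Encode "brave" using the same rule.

Vowels shift forward by 12 and consonants shift forward by 8.
On brave: b(cons)+8=j, r(cons)+8=z, a(vowel)+12=m, v(cons)+8=d, e(vowel)+12=q.

jzmdq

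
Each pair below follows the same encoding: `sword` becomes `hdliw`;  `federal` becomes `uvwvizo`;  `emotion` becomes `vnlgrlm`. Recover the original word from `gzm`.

tan

Each pair mirrors across the alphabet (s↔h, w↔d, o↔l): positions sum to 25. This is the alphabet-reversal cipher (Atbash): a becomes z, b becomes y, etc.
Decoding gzm: g↔t, z↔a, m↔n.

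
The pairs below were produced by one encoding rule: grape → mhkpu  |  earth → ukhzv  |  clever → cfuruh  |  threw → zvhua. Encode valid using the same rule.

rkfel

g(6)→m(12) and r(17)→h(7) fit y≡9x+10 (mod 26); the inverse of 9 mod 26 is 3. This is an affine cipher: with a=0,…,z=25, each position x becomes (9x+10) mod 26.
Applying it to valid: v(21)→9·21+10≡17=r; a(0)→9·0+10≡10=k; l(11)→9·11+10≡5=f; i(8)→9·8+10≡4=e; d(3)→9·3+10≡11=l (all mod 26).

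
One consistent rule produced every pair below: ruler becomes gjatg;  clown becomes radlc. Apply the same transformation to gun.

vjc

Compare letters: r→g is +15, u→j is +15, l→a is +15 — a constant shift. It's a constant shift of +15 (ROT15).
For gun: g+15=v, u+15=j, n+15=c.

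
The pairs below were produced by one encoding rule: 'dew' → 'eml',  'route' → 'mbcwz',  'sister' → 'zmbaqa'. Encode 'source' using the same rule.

The output letters match the input read backwards, each shifted +8: dew reversed is wed. Two steps: reverse the string, then apply a Caesar shift of +8.
For source: reverse → ecruos; then shift: e+8=m, c+8=k, r+8=z, u+8=c, o+8=w, s+8=a.

mkzcwa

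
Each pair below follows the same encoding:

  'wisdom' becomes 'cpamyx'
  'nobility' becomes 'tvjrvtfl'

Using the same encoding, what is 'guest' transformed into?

In wisdom: w→c is +6, i→p is +7, s→a is +8, d→m is +9 — the shift increases by 1 each position. Each letter shifts forward by (position + 6), i.e. 6, 7, 8, … — the shift grows by one for each successive letter.
Applying it to guest: g+6=m, u+7=b, e+8=m, s+9=b, t+10=d.

mbmbd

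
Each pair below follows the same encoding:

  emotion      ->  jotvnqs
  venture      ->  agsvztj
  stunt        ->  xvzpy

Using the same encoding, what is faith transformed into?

kcnvm

Shifts by position in emotion: pos 0: e→j (+5), pos 1: m→o (+2), pos 2: o→t (+5), pos 3: t→v (+2) — repeating every 2. The shifts repeat in a cycle of length 2: positions 0,1,… shift by +5, +2, then the pattern repeats.
Applying it to faith: f+5=k, a+2=c, i+5=n, t+2=v, h+5=m.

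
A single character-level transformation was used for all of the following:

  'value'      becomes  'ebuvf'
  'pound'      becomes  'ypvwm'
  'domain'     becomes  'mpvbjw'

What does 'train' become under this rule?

cabjw

The shift depends on letter class: consonant v→e is +9, but vowel a→b is +1. Two shifts are in play — +1 for a/e/i/o/u, +9 for every other letter.
For train: t(cons)+9=c, r(cons)+9=a, a(vowel)+1=b, i(vowel)+1=j, n(cons)+9=w.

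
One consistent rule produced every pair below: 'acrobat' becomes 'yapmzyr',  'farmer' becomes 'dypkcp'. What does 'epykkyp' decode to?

grammar

This is a Caesar cipher with shift 24.
Undoing it on epykkyp: e−24=g, p−24=r, y−24=a, k−24=m, k−24=m, y−24=a, p−24=r.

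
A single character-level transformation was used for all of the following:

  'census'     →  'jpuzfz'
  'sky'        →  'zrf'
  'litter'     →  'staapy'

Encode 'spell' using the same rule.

zwpss

The shift depends on letter class: consonant c→j is +7, but vowel e→p is +11. Two shifts are in play — +11 for a/e/i/o/u, +7 for every other letter.
Applying it to spell: s(cons)+7=z, p(cons)+7=w, e(vowel)+11=p, l(cons)+7=s, l(cons)+7=s.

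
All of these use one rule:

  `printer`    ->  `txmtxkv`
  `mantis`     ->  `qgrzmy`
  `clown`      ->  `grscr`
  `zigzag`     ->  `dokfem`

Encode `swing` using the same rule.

Shifts by position in printer: pos 0: p→t (+4), pos 1: r→x (+6), pos 2: i→m (+4), pos 3: n→t (+6) — repeating every 2. A repeating key of period 2 is used — shifts +4, +6 over and over.
For swing: s+4=w, w+6=c, i+4=m, n+6=t, g+4=k.

wcmtk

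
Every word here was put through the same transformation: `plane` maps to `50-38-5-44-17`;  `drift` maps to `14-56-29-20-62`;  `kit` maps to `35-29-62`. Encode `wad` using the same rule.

p(#16)→50 and l(#12)→38: differences scale by 3, so n = 3·pos + 2. With a=1..z=26, the number is 3·pos + 2.
For wad: w=23→71, a=1→5, d=4→14.

71-5-14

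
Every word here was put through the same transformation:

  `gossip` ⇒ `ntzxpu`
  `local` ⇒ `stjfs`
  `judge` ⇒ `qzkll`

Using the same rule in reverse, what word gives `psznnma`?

insight

Shifts by position in gossip: pos 0: g→n (+7), pos 1: o→t (+5), pos 2: s→z (+7), pos 3: s→x (+5) — repeating every 2. It's a Vigenère-style cipher with numeric key [7,5]: position i shifts by key[i mod 2].
Undoing it on psznnma: p−7=i, s−5=n, z−7=s, n−5=i, n−7=g, m−5=h, a−7=t.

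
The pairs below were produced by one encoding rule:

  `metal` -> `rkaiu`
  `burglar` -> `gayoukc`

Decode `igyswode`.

In metal: m→r is +5, e→k is +6, t→a is +7, a→i is +8 — the shift increases by 1 each position. Each letter shifts forward by (position + 5), i.e. 5, 6, 7, … — the shift grows by one for each successive letter.
Decoding igyswode: i−5=d, g−6=a, y−7=r, s−8=k, w−9=n, o−10=e, d−11=s, e−12=s.

darkness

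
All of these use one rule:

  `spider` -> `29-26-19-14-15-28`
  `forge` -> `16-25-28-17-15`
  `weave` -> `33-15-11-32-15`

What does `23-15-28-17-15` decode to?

Letters become their 1-based position plus 10 (so a→11, b→12, …).
Reversing it on 23-15-28-17-15: 23→(23−10)÷1=13=m, 15→(15−10)÷1=5=e, 28→(28−10)÷1=18=r, 17→(17−10)÷1=7=g, 15→(15−10)÷1=5=e.

merge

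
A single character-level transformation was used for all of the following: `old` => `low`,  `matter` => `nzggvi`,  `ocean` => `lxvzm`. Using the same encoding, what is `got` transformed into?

Each letter is replaced by its mirror in the alphabet: a↔z, b↔y, c↔x, and so on (the Atbash cipher).
On got: g↔t, o↔l, t↔g.

tlg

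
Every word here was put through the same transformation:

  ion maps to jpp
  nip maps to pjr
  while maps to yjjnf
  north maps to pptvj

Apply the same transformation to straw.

The shift depends on letter class: consonant n→p is +2, but vowel i→j is +1. The rule splits by letter class: vowels +1, consonants +2.
Applying it to straw: s(cons)+2=u, t(cons)+2=v, r(cons)+2=t, a(vowel)+1=b, w(cons)+2=y.

uvtby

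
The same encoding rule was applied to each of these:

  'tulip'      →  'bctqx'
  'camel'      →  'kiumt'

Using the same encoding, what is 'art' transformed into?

izb

Compare letters: t→b is +8, u→c is +8, l→t is +8 — a constant shift. It's a constant shift of +8 (ROT8).
On art: a+8=i, r+8=z, t+8=b.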